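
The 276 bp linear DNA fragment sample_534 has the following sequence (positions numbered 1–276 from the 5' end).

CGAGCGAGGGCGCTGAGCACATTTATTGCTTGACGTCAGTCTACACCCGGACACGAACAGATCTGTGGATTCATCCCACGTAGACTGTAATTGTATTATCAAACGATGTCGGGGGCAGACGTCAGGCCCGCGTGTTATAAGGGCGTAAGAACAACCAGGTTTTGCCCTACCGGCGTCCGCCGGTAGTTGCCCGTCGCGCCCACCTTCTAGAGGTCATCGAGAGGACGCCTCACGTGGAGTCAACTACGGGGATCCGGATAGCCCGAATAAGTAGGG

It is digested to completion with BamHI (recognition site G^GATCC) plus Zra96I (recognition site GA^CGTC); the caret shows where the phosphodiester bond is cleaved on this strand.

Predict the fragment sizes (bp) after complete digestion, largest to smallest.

The BamHI site (GGATCC) starts at position 250.
BamHI cuts after the first base of each site, so after position 250.
Zra96I sites (GACGTC) start at positions 32, 118.
Zra96I cuts after base 2 of each site, so after positions 33, 119.
Combined cut positions: 33, 119, 250.
Linear molecule, 3 cuts → 4 fragments:
  1–33 → 33 bp
  34–119 → 86 bp
  120–250 → 131 bp
  251–276 → 26 bp
Sorted largest to smallest: 131, 86, 33, 26 bp.

131, 86, 33, 26 bp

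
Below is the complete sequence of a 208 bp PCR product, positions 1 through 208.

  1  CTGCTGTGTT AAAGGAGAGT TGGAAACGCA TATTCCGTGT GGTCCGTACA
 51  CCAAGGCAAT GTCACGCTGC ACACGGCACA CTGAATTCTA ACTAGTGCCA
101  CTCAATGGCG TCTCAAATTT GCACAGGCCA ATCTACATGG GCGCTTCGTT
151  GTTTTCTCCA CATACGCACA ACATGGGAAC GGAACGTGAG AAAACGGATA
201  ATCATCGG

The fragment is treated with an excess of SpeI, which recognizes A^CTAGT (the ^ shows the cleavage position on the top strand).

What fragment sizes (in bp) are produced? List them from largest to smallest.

The SpeI site (ACTAGT) starts at position 91.
SpeI cuts after the first base of each site, so after position 91.
Linear molecule, 1 cut → 2 fragments:
  1–91 → 91 bp
  92–208 → 117 bp
Sorted largest to smallest: 117, 91 bp.

117, 91 bp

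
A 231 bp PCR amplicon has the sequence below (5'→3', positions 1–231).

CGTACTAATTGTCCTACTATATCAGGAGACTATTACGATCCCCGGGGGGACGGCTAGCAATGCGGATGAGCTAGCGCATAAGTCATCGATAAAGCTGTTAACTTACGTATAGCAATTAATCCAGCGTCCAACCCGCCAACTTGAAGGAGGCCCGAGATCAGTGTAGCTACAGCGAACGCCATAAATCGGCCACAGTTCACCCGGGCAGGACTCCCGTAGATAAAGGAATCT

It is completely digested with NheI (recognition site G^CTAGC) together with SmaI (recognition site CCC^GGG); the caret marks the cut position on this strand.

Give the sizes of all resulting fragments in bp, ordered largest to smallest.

NheI sites (GCTAGC) start at positions 53, 70.
NheI cuts after the first base of each site, so after positions 53, 70.
SmaI sites (CCCGGG) start at positions 41, 200.
SmaI cuts after base 3 of each site, so after positions 43, 202.
Combined cut positions: 43, 53, 70, 202.
Linear molecule, 4 cuts → 5 fragments:
  1–43 → 43 bp
  44–53 → 10 bp
  54–70 → 17 bp
  71–202 → 132 bp
  203–231 → 29 bp
Sorted largest to smallest: 132, 43, 29, 17, 10 bp.

132, 43, 29, 17, 10 bp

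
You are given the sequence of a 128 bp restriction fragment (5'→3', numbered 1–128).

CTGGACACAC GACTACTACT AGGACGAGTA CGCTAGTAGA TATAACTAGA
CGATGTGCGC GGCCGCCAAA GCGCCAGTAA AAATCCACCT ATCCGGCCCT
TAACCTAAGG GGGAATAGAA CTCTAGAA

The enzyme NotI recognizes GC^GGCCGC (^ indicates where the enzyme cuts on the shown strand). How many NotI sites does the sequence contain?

GCGGCCGC occurs starting at position 59.
NotI cuts at 1 site.

1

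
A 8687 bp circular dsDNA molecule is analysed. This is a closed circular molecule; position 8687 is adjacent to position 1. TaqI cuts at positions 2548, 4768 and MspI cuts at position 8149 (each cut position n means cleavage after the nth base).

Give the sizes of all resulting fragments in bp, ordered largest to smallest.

3381, 3086, 2220 bp

Combined cut positions (sorted): 2548, 4768, 8149.
Circular molecule, 3 cuts → 3 fragments:
  4768 − 2548 = 2220 bp
  8149 − 4768 = 3381 bp
  wrap: 8687 − 8149 + 2548 = 3086 bp
Sorted largest to smallest: 3381, 3086, 2220 bp.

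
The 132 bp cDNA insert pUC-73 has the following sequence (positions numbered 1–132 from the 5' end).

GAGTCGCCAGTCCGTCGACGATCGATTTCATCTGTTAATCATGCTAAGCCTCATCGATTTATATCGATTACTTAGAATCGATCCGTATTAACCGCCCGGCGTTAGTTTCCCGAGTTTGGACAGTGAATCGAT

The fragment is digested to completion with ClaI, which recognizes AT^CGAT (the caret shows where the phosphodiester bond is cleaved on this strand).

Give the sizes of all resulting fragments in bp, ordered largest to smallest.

ClaI sites (ATCGAT) start at positions 21, 53, 63, 77, 127.
ClaI cuts after base 2 of each site, so after positions 22, 54, 64, 78, 128.
Linear molecule, 5 cuts → 6 fragments:
  1–22 → 22 bp
  23–54 → 32 bp
  55–64 → 10 bp
  65–78 → 14 bp
  79–128 → 50 bp
  129–132 → 4 bp
Sorted largest to smallest: 50, 32, 22, 14, 10, 4 bp.

50, 32, 22, 14, 10, 4 bp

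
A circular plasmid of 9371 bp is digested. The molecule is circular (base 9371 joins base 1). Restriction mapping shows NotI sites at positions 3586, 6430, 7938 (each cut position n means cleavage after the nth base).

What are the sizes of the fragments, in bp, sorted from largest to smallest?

5019, 2844, 1508 bp

Circular molecule, 3 cuts → 3 fragments:
  6430 − 3586 = 2844 bp
  7938 − 6430 = 1508 bp
  wrap: 9371 − 7938 + 3586 = 5019 bp
Sorted largest to smallest: 5019, 2844, 1508 bp.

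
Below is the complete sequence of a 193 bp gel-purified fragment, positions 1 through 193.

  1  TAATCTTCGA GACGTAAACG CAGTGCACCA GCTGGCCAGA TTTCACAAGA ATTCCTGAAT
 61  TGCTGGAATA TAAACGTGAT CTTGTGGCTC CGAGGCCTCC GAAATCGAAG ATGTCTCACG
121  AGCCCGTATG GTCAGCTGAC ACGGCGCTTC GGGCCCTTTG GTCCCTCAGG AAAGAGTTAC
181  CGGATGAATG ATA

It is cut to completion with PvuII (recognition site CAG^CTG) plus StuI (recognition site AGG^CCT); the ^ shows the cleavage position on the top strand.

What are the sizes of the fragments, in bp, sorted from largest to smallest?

64, 58, 40, 31 bp

PvuII sites (CAGCTG) start at positions 29, 133.
PvuII cuts after base 3 of each site, so after positions 31, 135.
The StuI site (AGGCCT) starts at position 93.
StuI cuts after base 3 of each site, so after position 95.
Combined cut positions: 31, 95, 135.
Linear molecule, 3 cuts → 4 fragments:
  1–31 → 31 bp
  32–95 → 64 bp
  96–135 → 40 bp
  136–193 → 58 bp
Sorted largest to smallest: 64, 58, 40, 31 bp.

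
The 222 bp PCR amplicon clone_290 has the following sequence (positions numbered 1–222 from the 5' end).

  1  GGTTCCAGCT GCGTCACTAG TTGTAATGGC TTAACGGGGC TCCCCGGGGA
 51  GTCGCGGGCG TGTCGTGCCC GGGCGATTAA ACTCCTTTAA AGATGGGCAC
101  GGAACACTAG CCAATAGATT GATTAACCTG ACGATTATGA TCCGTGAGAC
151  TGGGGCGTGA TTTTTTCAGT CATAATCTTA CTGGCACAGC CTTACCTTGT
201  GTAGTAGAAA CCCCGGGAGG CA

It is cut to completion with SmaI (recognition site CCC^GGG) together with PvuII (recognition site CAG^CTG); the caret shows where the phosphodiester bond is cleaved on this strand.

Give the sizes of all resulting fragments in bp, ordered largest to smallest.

SmaI sites (CCCGGG) start at positions 43, 68, 212.
SmaI cuts after base 3 of each site, so after positions 45, 70, 214.
The PvuII site (CAGCTG) starts at position 6.
PvuII cuts after base 3 of each site, so after position 8.
Combined cut positions: 8, 45, 70, 214.
Linear molecule, 4 cuts → 5 fragments:
  1–8 → 8 bp
  9–45 → 37 bp
  46–70 → 25 bp
  71–214 → 144 bp
  215–222 → 8 bp
Sorted largest to smallest: 144, 37, 25, 8, 8 bp.

144, 37, 25, 8, 8 bp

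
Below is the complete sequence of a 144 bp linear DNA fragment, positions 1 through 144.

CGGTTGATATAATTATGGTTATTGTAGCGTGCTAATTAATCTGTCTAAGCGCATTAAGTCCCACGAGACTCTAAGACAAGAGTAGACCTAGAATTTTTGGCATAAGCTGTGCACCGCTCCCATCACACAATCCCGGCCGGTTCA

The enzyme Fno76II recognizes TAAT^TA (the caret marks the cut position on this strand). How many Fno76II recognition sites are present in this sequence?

2

TAATTA occurs starting at positions 10, 33.
Fno76II cuts at 2 sites.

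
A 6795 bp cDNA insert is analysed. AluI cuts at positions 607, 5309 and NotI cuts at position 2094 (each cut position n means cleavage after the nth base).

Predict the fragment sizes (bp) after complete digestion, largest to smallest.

3215, 1487, 1486, 607 bp

Combined cut positions (sorted): 607, 2094, 5309.
Linear molecule, 3 cuts → 4 fragments:
  607 − 0 = 607 bp
  2094 − 607 = 1487 bp
  5309 − 2094 = 3215 bp
  6795 − 5309 = 1486 bp
Sorted largest to smallest: 3215, 1487, 1486, 607 bp.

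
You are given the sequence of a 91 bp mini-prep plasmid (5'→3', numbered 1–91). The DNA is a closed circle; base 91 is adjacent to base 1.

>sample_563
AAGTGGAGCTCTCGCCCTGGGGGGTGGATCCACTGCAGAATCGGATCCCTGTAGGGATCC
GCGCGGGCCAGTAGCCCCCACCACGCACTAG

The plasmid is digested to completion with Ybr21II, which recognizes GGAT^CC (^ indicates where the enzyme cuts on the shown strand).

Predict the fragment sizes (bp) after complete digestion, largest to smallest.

Ybr21II sites (GGATCC) start at positions 26, 43, 55.
Ybr21II cuts after base 4 of each site, so after positions 29, 46, 58.
Circular molecule, 3 cuts → 3 fragments:
  30–46 → 17 bp
  47–58 → 12 bp
  59–91 then 1–29 → 33 + 29 = 62 bp
Sorted largest to smallest: 62, 17, 12 bp.

62, 17, 12 bp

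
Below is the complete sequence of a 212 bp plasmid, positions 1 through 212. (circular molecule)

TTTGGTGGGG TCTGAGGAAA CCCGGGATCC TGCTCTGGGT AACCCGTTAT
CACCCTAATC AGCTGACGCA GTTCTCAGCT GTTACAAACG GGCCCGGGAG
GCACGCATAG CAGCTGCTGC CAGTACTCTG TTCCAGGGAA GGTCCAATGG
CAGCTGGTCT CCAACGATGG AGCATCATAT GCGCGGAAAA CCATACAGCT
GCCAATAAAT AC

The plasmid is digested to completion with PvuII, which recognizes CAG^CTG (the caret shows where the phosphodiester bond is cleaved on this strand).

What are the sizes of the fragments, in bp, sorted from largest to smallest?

PvuII sites (CAGCTG) start at positions 60, 76, 111, 151, 196.
PvuII cuts after base 3 of each site, so after positions 62, 78, 113, 153, 198.
Circular molecule, 5 cuts → 5 fragments:
  63–78 → 16 bp
  79–113 → 35 bp
  114–153 → 40 bp
  154–198 → 45 bp
  199–212 then 1–62 → 14 + 62 = 76 bp
Sorted largest to smallest: 76, 45, 40, 35, 16 bp.

76, 45, 40, 35, 16 bp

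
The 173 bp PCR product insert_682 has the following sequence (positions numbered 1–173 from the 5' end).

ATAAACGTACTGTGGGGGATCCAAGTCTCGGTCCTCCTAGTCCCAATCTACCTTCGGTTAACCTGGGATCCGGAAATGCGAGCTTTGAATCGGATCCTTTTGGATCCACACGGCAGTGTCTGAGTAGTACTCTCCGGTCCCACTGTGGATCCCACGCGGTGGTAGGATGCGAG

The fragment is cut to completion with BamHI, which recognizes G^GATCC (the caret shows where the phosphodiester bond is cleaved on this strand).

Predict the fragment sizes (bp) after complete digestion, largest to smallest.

49, 45, 26, 26, 17, 10 bp

BamHI sites (GGATCC) start at positions 17, 66, 92, 102, 147.
BamHI cuts after the first base of each site, so after positions 17, 66, 92, 102, 147.
Linear molecule, 5 cuts → 6 fragments:
  1–17 → 17 bp
  18–66 → 49 bp
  67–92 → 26 bp
  93–102 → 10 bp
  103–147 → 45 bp
  148–173 → 26 bp
Sorted largest to smallest: 49, 45, 26, 26, 17, 10 bp.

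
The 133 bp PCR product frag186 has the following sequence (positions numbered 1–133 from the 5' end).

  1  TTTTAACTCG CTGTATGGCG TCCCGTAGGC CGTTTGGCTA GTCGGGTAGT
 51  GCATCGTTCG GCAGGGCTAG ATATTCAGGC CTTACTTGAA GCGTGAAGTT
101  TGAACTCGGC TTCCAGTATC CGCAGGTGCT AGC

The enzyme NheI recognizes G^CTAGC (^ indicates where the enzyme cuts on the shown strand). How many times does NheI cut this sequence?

GCTAGC occurs starting at position 128.
NheI cuts at 1 site.

1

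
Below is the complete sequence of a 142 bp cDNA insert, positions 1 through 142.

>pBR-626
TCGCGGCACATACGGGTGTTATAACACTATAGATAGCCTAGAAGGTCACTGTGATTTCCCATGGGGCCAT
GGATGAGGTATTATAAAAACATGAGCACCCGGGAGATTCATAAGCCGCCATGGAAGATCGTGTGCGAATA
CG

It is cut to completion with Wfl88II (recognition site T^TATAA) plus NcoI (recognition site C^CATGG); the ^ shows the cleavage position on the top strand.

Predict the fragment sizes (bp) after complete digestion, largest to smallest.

40, 37, 24, 19, 14, 8 bp

Wfl88II sites (TTATAA) start at positions 19, 81.
Wfl88II cuts after the first base of each site, so after positions 19, 81.
NcoI sites (CCATGG) start at positions 59, 67, 118.
NcoI cuts after the first base of each site, so after positions 59, 67, 118.
Combined cut positions: 19, 59, 67, 81, 118.
Linear molecule, 5 cuts → 6 fragments:
  1–19 → 19 bp
  20–59 → 40 bp
  60–67 → 8 bp
  68–81 → 14 bp
  82–118 → 37 bp
  119–142 → 24 bp
Sorted largest to smallest: 40, 37, 24, 19, 14, 8 bp.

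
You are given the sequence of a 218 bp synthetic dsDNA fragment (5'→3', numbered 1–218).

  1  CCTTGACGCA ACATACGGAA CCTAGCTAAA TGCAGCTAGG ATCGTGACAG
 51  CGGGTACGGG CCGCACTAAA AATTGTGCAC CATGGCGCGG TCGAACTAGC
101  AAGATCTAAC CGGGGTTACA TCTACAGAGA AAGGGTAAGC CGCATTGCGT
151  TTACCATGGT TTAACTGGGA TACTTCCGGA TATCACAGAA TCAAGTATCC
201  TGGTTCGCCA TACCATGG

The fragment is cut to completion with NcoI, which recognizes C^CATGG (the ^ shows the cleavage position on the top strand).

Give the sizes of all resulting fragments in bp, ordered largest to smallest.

80, 74, 59, 5 bp

NcoI sites (CCATGG) start at positions 80, 154, 213.
NcoI cuts after the first base of each site, so after positions 80, 154, 213.
Linear molecule, 3 cuts → 4 fragments:
  1–80 → 80 bp
  81–154 → 74 bp
  155–213 → 59 bp
  214–218 → 5 bp
Sorted largest to smallest: 80, 74, 59, 5 bp.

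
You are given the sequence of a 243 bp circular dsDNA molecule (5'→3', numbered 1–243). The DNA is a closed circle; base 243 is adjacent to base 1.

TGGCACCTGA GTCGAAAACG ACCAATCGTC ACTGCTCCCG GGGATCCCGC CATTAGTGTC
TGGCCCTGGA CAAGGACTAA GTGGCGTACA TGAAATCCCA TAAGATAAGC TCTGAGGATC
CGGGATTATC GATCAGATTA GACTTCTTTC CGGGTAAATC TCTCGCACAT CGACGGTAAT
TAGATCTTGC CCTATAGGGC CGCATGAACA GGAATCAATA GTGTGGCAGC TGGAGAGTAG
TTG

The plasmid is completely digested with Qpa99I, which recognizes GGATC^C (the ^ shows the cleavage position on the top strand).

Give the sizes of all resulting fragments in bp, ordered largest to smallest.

169, 74 bp

Qpa99I sites (GGATCC) start at positions 42, 116.
Qpa99I cuts after base 5 of each site (before the last base), so after positions 46, 120.
Circular molecule, 2 cuts → 2 fragments:
  47–120 → 74 bp
  121–243 then 1–46 → 123 + 46 = 169 bp
Sorted largest to smallest: 169, 74 bp.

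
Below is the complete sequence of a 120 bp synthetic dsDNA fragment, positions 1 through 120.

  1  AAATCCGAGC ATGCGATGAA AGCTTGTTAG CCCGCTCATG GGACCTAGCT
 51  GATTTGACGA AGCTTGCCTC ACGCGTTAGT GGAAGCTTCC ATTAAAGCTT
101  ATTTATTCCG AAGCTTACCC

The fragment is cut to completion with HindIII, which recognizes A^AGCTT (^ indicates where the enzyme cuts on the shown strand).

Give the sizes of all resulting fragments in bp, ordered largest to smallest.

40, 23, 20, 16, 12, 9 bp

HindIII sites (AAGCTT) start at positions 20, 60, 83, 95, 111.
HindIII cuts after the first base of each site, so after positions 20, 60, 83, 95, 111.
Linear molecule, 5 cuts → 6 fragments:
  1–20 → 20 bp
  21–60 → 40 bp
  61–83 → 23 bp
  84–95 → 12 bp
  96–111 → 16 bp
  112–120 → 9 bp
Sorted largest to smallest: 40, 23, 20, 16, 12, 9 bp.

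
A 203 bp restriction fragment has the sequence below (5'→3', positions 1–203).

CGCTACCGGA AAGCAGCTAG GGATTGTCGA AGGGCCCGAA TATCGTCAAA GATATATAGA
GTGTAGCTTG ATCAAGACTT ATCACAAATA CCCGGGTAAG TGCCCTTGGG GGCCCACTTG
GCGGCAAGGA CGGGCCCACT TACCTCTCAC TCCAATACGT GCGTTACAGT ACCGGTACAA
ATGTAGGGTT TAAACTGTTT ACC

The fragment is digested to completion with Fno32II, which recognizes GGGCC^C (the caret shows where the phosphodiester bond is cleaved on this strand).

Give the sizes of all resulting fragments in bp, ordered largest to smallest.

78, 67, 36, 22 bp

Fno32II sites (GGGCCC) start at positions 32, 110, 132.
Fno32II cuts after base 5 of each site (before the last base), so after positions 36, 114, 136.
Linear molecule, 3 cuts → 4 fragments:
  1–36 → 36 bp
  37–114 → 78 bp
  115–136 → 22 bp
  137–203 → 67 bp
Sorted largest to smallest: 78, 67, 36, 22 bp.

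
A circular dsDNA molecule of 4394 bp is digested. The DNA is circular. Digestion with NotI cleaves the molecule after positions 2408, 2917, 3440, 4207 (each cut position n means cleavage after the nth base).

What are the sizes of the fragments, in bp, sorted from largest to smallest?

Circular molecule, 4 cuts → 4 fragments:
  2917 − 2408 = 509 bp
  3440 − 2917 = 523 bp
  4207 − 3440 = 767 bp
  wrap: 4394 − 4207 + 2408 = 2595 bp
Sorted largest to smallest: 2595, 767, 523, 509 bp.

2595, 767, 523, 509 bp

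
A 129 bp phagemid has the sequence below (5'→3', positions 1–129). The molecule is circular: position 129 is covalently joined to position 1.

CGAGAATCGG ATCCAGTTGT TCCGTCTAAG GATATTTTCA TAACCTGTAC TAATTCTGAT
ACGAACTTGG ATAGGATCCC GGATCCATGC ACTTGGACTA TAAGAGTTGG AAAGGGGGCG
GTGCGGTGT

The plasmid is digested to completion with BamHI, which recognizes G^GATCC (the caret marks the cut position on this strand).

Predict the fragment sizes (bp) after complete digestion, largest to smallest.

BamHI sites (GGATCC) start at positions 9, 74, 81.
BamHI cuts after the first base of each site, so after positions 9, 74, 81.
Circular molecule, 3 cuts → 3 fragments:
  10–74 → 65 bp
  75–81 → 7 bp
  82–129 then 1–9 → 48 + 9 = 57 bp
Sorted largest to smallest: 65, 57, 7 bp.

65, 57, 7 bp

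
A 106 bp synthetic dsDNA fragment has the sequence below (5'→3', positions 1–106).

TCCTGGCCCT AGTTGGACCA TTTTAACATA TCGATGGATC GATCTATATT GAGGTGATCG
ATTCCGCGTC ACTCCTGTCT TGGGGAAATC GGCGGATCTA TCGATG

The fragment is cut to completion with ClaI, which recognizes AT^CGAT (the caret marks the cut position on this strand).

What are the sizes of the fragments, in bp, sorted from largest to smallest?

ClaI sites (ATCGAT) start at positions 30, 38, 57, 100.
ClaI cuts after base 2 of each site, so after positions 31, 39, 58, 101.
Linear molecule, 4 cuts → 5 fragments:
  1–31 → 31 bp
  32–39 → 8 bp
  40–58 → 19 bp
  59–101 → 43 bp
  102–106 → 5 bp
Sorted largest to smallest: 43, 31, 19, 8, 5 bp.

43, 31, 19, 8, 5 bp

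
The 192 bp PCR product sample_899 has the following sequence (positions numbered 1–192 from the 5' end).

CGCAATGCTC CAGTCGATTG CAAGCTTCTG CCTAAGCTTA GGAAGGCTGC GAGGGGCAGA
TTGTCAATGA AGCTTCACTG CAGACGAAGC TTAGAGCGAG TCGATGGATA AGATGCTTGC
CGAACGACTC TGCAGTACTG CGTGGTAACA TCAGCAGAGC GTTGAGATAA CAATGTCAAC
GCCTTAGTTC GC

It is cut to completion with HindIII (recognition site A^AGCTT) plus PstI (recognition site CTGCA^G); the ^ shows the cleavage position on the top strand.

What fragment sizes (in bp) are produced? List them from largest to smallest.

HindIII sites (AAGCTT) start at positions 22, 34, 70, 87.
HindIII cuts after the first base of each site, so after positions 22, 34, 70, 87.
PstI sites (CTGCAG) start at positions 78, 130.
PstI cuts after base 5 of each site (before the last base), so after positions 82, 134.
Combined cut positions: 22, 34, 70, 82, 87, 134.
Linear molecule, 6 cuts → 7 fragments:
  1–22 → 22 bp
  23–34 → 12 bp
  35–70 → 36 bp
  71–82 → 12 bp
  83–87 → 5 bp
  88–134 → 47 bp
  135–192 → 58 bp
Sorted largest to smallest: 58, 47, 36, 22, 12, 12, 5 bp.

58, 47, 36, 22, 12, 12, 5 bp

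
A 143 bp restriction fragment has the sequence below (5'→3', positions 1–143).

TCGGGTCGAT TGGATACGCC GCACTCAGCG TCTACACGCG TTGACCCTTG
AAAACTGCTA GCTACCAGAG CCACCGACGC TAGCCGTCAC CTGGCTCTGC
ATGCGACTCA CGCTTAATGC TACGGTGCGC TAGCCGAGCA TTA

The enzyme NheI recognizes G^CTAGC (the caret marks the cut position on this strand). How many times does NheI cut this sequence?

3

GCTAGC occurs starting at positions 57, 79, 129.
NheI cuts at 3 sites.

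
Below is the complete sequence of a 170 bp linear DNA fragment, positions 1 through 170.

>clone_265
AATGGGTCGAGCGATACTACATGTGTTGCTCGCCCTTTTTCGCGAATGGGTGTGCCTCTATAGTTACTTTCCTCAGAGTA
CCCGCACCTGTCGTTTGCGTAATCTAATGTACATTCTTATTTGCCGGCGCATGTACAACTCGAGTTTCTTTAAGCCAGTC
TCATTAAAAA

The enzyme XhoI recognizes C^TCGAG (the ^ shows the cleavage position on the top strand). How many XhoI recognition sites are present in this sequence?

1

CTCGAG occurs starting at position 139.
XhoI cuts at 1 site.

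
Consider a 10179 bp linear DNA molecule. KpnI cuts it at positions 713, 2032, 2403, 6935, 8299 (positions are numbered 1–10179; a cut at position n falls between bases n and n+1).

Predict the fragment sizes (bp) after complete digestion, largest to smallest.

Linear molecule, 5 cuts → 6 fragments:
  713 − 0 = 713 bp
  2032 − 713 = 1319 bp
  2403 − 2032 = 371 bp
  6935 − 2403 = 4532 bp
  8299 − 6935 = 1364 bp
  10179 − 8299 = 1880 bp
Sorted largest to smallest: 4532, 1880, 1364, 1319, 713, 371 bp.

4532, 1880, 1364, 1319, 713, 371 bp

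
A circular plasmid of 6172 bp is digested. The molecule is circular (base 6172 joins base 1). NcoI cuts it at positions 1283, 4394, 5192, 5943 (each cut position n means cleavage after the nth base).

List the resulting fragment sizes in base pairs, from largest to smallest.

3111, 1512, 798, 751 bp

Circular molecule, 4 cuts → 4 fragments:
  4394 − 1283 = 3111 bp
  5192 − 4394 = 798 bp
  5943 − 5192 = 751 bp
  wrap: 6172 − 5943 + 1283 = 1512 bp
Sorted largest to smallest: 3111, 1512, 798, 751 bp.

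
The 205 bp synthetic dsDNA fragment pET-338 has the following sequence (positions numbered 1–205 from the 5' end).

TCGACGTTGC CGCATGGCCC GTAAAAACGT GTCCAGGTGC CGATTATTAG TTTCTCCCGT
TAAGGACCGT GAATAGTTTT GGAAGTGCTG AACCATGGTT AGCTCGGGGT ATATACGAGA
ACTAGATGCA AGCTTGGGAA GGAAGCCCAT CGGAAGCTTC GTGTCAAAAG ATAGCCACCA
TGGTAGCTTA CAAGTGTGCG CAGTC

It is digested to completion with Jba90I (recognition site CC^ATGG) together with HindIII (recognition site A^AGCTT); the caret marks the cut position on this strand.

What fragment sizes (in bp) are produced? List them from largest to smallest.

Jba90I sites (CCATGG) start at positions 93, 178.
Jba90I cuts after base 2 of each site, so after positions 94, 179.
HindIII sites (AAGCTT) start at positions 130, 154.
HindIII cuts after the first base of each site, so after positions 130, 154.
Combined cut positions: 94, 130, 154, 179.
Linear molecule, 4 cuts → 5 fragments:
  1–94 → 94 bp
  95–130 → 36 bp
  131–154 → 24 bp
  155–179 → 25 bp
  180–205 → 26 bp
Sorted largest to smallest: 94, 36, 26, 25, 24 bp.

94, 36, 26, 25, 24 bp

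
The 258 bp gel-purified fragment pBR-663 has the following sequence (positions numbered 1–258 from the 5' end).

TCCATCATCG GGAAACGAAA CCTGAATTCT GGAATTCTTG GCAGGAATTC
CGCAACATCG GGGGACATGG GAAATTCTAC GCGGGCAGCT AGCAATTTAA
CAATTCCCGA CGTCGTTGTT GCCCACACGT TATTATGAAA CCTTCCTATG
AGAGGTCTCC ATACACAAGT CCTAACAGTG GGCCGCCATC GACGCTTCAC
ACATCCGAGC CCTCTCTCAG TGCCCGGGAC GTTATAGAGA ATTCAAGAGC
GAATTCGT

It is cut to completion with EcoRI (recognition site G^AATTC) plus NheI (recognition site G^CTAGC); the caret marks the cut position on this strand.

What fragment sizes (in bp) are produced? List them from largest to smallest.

151, 43, 24, 13, 12, 8, 7 bp

EcoRI sites (GAATTC) start at positions 24, 32, 45, 239, 251.
EcoRI cuts after the first base of each site, so after positions 24, 32, 45, 239, 251.
The NheI site (GCTAGC) starts at position 88.
NheI cuts after the first base of each site, so after position 88.
Combined cut positions: 24, 32, 45, 88, 239, 251.
Linear molecule, 6 cuts → 7 fragments:
  1–24 → 24 bp
  25–32 → 8 bp
  33–45 → 13 bp
  46–88 → 43 bp
  89–239 → 151 bp
  240–251 → 12 bp
  252–258 → 7 bp
Sorted largest to smallest: 151, 43, 24, 13, 12, 8, 7 bp.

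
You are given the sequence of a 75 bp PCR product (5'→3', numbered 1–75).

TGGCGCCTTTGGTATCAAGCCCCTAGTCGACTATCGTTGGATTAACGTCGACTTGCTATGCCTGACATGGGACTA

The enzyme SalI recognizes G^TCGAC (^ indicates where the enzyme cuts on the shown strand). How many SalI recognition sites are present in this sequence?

2

GTCGAC occurs starting at positions 26, 47.
SalI cuts at 2 sites.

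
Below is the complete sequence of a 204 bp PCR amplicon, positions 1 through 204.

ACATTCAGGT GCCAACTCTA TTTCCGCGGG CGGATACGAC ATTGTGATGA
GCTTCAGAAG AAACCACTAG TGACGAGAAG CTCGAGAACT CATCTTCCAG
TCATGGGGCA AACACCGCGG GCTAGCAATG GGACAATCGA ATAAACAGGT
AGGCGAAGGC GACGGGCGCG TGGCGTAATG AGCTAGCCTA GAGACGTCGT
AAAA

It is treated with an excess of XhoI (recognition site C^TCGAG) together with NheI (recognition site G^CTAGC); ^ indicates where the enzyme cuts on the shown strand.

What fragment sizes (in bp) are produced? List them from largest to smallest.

The XhoI site (CTCGAG) starts at position 81.
XhoI cuts after the first base of each site, so after position 81.
NheI sites (GCTAGC) start at positions 121, 182.
NheI cuts after the first base of each site, so after positions 121, 182.
Combined cut positions: 81, 121, 182.
Linear molecule, 3 cuts → 4 fragments:
  1–81 → 81 bp
  82–121 → 40 bp
  122–182 → 61 bp
  183–204 → 22 bp
Sorted largest to smallest: 81, 61, 40, 22 bp.

81, 61, 40, 22 bp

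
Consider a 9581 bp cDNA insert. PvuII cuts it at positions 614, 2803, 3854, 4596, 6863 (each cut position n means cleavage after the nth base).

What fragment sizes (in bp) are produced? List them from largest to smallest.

2718, 2267, 2189, 1051, 742, 614 bp

Linear molecule, 5 cuts → 6 fragments:
  614 − 0 = 614 bp
  2803 − 614 = 2189 bp
  3854 − 2803 = 1051 bp
  4596 − 3854 = 742 bp
  6863 − 4596 = 2267 bp
  9581 − 6863 = 2718 bp
Sorted largest to smallest: 2718, 2267, 2189, 1051, 742, 614 bp.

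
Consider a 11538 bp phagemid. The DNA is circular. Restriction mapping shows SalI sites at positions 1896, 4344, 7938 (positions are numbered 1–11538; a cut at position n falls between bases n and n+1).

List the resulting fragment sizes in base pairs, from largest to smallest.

5496, 3594, 2448 bp

Circular molecule, 3 cuts → 3 fragments:
  4344 − 1896 = 2448 bp
  7938 − 4344 = 3594 bp
  wrap: 11538 − 7938 + 1896 = 5496 bp
Sorted largest to smallest: 5496, 3594, 2448 bp.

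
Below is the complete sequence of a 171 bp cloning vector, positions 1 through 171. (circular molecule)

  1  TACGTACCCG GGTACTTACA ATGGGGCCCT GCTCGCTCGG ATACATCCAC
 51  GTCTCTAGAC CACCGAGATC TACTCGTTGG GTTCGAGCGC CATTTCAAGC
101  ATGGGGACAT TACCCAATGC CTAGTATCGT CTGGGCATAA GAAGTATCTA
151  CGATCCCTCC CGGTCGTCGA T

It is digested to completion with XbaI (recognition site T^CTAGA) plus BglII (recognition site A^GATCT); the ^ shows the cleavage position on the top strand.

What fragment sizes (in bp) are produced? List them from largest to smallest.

159, 12 bp

The XbaI site (TCTAGA) starts at position 54.
XbaI cuts after the first base of each site, so after position 54.
The BglII site (AGATCT) starts at position 66.
BglII cuts after the first base of each site, so after position 66.
Combined cut positions: 54, 66.
Circular molecule, 2 cuts → 2 fragments:
  55–66 → 12 bp
  67–171 then 1–54 → 105 + 54 = 159 bp
Sorted largest to smallest: 159, 12 bp.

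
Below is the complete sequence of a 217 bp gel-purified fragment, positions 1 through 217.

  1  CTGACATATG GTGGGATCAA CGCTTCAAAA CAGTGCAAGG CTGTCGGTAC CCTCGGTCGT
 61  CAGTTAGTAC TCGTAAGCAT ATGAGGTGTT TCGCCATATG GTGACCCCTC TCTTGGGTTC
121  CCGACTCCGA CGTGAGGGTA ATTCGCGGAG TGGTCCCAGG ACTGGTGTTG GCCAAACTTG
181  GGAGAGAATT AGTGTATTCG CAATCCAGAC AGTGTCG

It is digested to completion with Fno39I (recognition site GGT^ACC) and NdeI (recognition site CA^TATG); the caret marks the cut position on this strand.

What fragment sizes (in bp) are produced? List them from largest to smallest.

121, 42, 31, 17, 6 bp

The Fno39I site (GGTACC) starts at position 46.
Fno39I cuts after base 3 of each site, so after position 48.
NdeI sites (CATATG) start at positions 5, 78, 95.
NdeI cuts after base 2 of each site, so after positions 6, 79, 96.
Combined cut positions: 6, 48, 79, 96.
Linear molecule, 4 cuts → 5 fragments:
  1–6 → 6 bp
  7–48 → 42 bp
  49–79 → 31 bp
  80–96 → 17 bp
  97–217 → 121 bp
Sorted largest to smallest: 121, 42, 31, 17, 6 bp.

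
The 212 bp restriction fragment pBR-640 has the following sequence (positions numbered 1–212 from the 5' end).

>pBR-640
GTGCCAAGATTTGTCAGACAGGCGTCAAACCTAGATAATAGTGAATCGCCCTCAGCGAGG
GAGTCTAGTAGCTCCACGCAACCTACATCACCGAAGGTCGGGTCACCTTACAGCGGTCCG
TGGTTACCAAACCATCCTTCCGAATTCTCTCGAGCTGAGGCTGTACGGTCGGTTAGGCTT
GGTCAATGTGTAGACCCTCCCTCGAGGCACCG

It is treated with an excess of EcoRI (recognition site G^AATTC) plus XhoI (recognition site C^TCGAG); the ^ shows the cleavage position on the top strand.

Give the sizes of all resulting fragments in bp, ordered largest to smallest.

142, 52, 11, 7 bp

The EcoRI site (GAATTC) starts at position 142.
EcoRI cuts after the first base of each site, so after position 142.
XhoI sites (CTCGAG) start at positions 149, 201.
XhoI cuts after the first base of each site, so after positions 149, 201.
Combined cut positions: 142, 149, 201.
Linear molecule, 3 cuts → 4 fragments:
  1–142 → 142 bp
  143–149 → 7 bp
  150–201 → 52 bp
  202–212 → 11 bp
Sorted largest to smallest: 142, 52, 11, 7 bp.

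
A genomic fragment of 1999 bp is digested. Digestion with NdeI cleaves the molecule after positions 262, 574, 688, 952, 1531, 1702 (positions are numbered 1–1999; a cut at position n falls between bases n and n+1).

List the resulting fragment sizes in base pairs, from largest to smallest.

579, 312, 297, 264, 262, 171, 114 bp

Linear molecule, 6 cuts → 7 fragments:
  262 − 0 = 262 bp
  574 − 262 = 312 bp
  688 − 574 = 114 bp
  952 − 688 = 264 bp
  1531 − 952 = 579 bp
  1702 − 1531 = 171 bp
  1999 − 1702 = 297 bp
Sorted largest to smallest: 579, 312, 297, 264, 262, 171, 114 bp.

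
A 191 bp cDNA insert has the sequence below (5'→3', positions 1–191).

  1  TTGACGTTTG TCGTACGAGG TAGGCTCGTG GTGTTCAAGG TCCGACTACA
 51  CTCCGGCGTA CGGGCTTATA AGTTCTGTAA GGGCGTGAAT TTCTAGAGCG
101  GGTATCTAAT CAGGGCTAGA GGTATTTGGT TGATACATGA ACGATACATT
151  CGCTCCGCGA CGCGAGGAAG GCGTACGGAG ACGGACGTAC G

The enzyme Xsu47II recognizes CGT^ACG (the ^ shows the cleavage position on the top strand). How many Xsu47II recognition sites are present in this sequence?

CGTACG occurs starting at positions 12, 57, 172, 186.
Xsu47II cuts at 4 sites.

4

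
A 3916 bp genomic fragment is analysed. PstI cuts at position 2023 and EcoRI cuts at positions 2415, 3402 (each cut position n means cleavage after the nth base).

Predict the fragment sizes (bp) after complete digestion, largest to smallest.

2023, 987, 514, 392 bp

Combined cut positions (sorted): 2023, 2415, 3402.
Linear molecule, 3 cuts → 4 fragments:
  2023 − 0 = 2023 bp
  2415 − 2023 = 392 bp
  3402 − 2415 = 987 bp
  3916 − 3402 = 514 bp
Sorted largest to smallest: 2023, 987, 514, 392 bp.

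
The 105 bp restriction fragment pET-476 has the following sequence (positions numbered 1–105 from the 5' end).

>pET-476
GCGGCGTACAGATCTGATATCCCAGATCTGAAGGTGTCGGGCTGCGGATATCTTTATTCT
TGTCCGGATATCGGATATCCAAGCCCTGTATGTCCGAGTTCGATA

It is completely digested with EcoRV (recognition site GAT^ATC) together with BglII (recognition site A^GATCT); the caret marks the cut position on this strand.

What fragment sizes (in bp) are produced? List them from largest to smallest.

29, 25, 20, 10, 8, 7, 6 bp

EcoRV sites (GATATC) start at positions 16, 47, 67, 74.
EcoRV cuts after base 3 of each site, so after positions 18, 49, 69, 76.
BglII sites (AGATCT) start at positions 10, 24.
BglII cuts after the first base of each site, so after positions 10, 24.
Combined cut positions: 10, 18, 24, 49, 69, 76.
Linear molecule, 6 cuts → 7 fragments:
  1–10 → 10 bp
  11–18 → 8 bp
  19–24 → 6 bp
  25–49 → 25 bp
  50–69 → 20 bp
  70–76 → 7 bp
  77–105 → 29 bp
Sorted largest to smallest: 29, 25, 20, 10, 8, 7, 6 bp.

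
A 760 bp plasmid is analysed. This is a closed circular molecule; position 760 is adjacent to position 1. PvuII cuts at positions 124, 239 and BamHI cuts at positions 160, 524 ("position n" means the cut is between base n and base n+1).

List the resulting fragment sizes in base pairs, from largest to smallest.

360, 285, 79, 36 bp

Combined cut positions (sorted): 124, 160, 239, 524.
Circular molecule, 4 cuts → 4 fragments:
  160 − 124 = 36 bp
  239 − 160 = 79 bp
  524 − 239 = 285 bp
  wrap: 760 − 524 + 124 = 360 bp
Sorted largest to smallest: 360, 285, 79, 36 bp.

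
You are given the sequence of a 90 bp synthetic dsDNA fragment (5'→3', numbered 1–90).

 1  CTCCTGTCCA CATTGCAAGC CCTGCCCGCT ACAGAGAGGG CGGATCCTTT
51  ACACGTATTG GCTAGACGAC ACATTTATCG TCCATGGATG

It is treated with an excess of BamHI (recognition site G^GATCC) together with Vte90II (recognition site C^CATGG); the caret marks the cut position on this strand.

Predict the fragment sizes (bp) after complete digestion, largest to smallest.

42, 40, 8 bp

The BamHI site (GGATCC) starts at position 42.
BamHI cuts after the first base of each site, so after position 42.
The Vte90II site (CCATGG) starts at position 82.
Vte90II cuts after the first base of each site, so after position 82.
Combined cut positions: 42, 82.
Linear molecule, 2 cuts → 3 fragments:
  1–42 → 42 bp
  43–82 → 40 bp
  83–90 → 8 bp
Sorted largest to smallest: 42, 40, 8 bp.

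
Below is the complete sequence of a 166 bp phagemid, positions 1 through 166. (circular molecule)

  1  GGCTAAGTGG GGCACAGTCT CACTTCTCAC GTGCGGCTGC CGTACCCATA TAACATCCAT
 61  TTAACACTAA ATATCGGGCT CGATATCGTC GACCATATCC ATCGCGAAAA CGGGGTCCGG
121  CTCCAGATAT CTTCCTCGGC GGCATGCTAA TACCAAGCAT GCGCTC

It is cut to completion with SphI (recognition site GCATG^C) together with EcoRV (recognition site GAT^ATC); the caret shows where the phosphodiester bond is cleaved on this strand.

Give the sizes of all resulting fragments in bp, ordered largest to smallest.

89, 44, 18, 15 bp

SphI sites (GCATGC) start at positions 142, 157.
SphI cuts after base 5 of each site (before the last base), so after positions 146, 161.
EcoRV sites (GATATC) start at positions 82, 126.
EcoRV cuts after base 3 of each site, so after positions 84, 128.
Combined cut positions: 84, 128, 146, 161.
Circular molecule, 4 cuts → 4 fragments:
  85–128 → 44 bp
  129–146 → 18 bp
  147–161 → 15 bp
  162–166 then 1–84 → 5 + 84 = 89 bp
Sorted largest to smallest: 89, 44, 18, 15 bp.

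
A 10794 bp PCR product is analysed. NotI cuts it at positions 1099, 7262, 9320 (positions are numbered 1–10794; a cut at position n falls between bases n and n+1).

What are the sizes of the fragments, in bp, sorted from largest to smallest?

Linear molecule, 3 cuts → 4 fragments:
  1099 − 0 = 1099 bp
  7262 − 1099 = 6163 bp
  9320 − 7262 = 2058 bp
  10794 − 9320 = 1474 bp
Sorted largest to smallest: 6163, 2058, 1474, 1099 bp.

6163, 2058, 1474, 1099 bp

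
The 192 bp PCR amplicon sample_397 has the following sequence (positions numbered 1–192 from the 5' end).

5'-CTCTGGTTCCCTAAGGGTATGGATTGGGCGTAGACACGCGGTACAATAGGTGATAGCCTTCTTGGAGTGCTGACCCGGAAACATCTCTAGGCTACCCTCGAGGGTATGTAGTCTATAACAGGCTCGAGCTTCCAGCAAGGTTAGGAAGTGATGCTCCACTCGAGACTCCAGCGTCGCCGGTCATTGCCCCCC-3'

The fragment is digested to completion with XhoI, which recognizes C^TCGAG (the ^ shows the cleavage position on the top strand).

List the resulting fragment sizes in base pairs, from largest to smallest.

XhoI sites (CTCGAG) start at positions 97, 123, 159.
XhoI cuts after the first base of each site, so after positions 97, 123, 159.
Linear molecule, 3 cuts → 4 fragments:
  1–97 → 97 bp
  98–123 → 26 bp
  124–159 → 36 bp
  160–192 → 33 bp
Sorted largest to smallest: 97, 36, 33, 26 bp.

97, 36, 33, 26 bp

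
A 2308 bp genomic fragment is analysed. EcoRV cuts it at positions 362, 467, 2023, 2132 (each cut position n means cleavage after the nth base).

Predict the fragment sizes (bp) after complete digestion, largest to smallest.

1556, 362, 176, 109, 105 bp

Linear molecule, 4 cuts → 5 fragments:
  362 − 0 = 362 bp
  467 − 362 = 105 bp
  2023 − 467 = 1556 bp
  2132 − 2023 = 109 bp
  2308 − 2132 = 176 bp
Sorted largest to smallest: 1556, 362, 176, 109, 105 bp.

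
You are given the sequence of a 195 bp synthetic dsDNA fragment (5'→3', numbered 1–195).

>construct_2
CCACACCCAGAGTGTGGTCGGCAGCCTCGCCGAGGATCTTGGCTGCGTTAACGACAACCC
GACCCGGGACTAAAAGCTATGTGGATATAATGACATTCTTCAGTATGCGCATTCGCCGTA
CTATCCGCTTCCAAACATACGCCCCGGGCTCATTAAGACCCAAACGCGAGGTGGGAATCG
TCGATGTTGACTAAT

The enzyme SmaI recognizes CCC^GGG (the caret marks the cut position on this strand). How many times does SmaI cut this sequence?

2

CCCGGG occurs starting at positions 63, 143.
SmaI cuts at 2 sites.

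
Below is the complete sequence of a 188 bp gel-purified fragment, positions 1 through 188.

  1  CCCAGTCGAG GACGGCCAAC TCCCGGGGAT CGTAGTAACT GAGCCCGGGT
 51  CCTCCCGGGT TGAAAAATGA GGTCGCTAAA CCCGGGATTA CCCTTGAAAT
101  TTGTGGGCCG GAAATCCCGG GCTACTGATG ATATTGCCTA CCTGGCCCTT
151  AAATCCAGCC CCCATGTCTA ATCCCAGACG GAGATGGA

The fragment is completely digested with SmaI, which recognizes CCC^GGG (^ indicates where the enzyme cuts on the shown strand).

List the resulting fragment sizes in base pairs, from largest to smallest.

SmaI sites (CCCGGG) start at positions 22, 44, 54, 81, 116.
SmaI cuts after base 3 of each site, so after positions 24, 46, 56, 83, 118.
Linear molecule, 5 cuts → 6 fragments:
  1–24 → 24 bp
  25–46 → 22 bp
  47–56 → 10 bp
  57–83 → 27 bp
  84–118 → 35 bp
  119–188 → 70 bp
Sorted largest to smallest: 70, 35, 27, 24, 22, 10 bp.

70, 35, 27, 24, 22, 10 bp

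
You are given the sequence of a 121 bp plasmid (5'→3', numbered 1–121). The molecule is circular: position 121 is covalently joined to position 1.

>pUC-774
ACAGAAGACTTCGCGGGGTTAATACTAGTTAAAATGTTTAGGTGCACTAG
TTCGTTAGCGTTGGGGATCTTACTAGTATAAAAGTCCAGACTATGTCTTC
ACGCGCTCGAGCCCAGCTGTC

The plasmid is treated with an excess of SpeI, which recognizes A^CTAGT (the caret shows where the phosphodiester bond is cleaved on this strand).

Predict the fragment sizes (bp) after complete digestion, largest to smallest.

SpeI sites (ACTAGT) start at positions 24, 46, 72.
SpeI cuts after the first base of each site, so after positions 24, 46, 72.
Circular molecule, 3 cuts → 3 fragments:
  25–46 → 22 bp
  47–72 → 26 bp
  73–121 then 1–24 → 49 + 24 = 73 bp
Sorted largest to smallest: 73, 26, 22 bp.

73, 26, 22 bp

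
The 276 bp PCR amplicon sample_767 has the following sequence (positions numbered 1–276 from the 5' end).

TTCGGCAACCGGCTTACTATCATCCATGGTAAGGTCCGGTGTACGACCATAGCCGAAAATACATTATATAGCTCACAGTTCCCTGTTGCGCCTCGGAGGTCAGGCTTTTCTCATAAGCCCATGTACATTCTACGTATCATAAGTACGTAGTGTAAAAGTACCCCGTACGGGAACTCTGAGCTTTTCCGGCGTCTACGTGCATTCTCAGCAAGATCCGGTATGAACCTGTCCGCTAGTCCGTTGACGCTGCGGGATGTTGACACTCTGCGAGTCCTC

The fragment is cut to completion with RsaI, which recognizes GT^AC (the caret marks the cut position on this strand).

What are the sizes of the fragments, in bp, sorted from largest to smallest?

110, 82, 42, 20, 15, 7 bp

RsaI sites (GTAC) start at positions 41, 123, 143, 158, 165.
RsaI cuts after base 2 of each site, so after positions 42, 124, 144, 159, 166.
Linear molecule, 5 cuts → 6 fragments:
  1–42 → 42 bp
  43–124 → 82 bp
  125–144 → 20 bp
  145–159 → 15 bp
  160–166 → 7 bp
  167–276 → 110 bp
Sorted largest to smallest: 110, 82, 42, 20, 15, 7 bp.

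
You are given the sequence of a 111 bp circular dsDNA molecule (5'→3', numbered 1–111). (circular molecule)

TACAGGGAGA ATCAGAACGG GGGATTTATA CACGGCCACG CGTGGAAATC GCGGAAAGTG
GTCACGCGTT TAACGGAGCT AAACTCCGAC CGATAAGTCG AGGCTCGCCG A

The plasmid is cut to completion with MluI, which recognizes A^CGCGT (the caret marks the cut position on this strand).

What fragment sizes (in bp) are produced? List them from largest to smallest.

85, 26 bp

MluI sites (ACGCGT) start at positions 38, 64.
MluI cuts after the first base of each site, so after positions 38, 64.
Circular molecule, 2 cuts → 2 fragments:
  39–64 → 26 bp
  65–111 then 1–38 → 47 + 38 = 85 bp
Sorted largest to smallest: 85, 26 bp.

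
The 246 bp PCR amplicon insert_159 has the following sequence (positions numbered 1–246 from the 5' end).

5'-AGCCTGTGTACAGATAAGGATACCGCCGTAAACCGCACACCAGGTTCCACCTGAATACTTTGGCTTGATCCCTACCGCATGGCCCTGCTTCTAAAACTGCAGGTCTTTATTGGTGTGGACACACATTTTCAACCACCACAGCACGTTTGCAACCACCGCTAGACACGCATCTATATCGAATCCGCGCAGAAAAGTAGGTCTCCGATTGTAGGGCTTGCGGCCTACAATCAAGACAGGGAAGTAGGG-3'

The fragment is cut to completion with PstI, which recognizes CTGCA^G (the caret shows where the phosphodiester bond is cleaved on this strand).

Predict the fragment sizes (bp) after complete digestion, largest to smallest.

The PstI site (CTGCAG) starts at position 97.
PstI cuts after base 5 of each site (before the last base), so after position 101.
Linear molecule, 1 cut → 2 fragments:
  1–101 → 101 bp
  102–246 → 145 bp
Sorted largest to smallest: 145, 101 bp.

145, 101 bp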